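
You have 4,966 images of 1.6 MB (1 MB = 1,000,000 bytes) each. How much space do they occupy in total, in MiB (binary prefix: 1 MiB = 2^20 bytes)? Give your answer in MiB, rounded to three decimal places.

Total = 4,966 × 1.6 MB = 7945.6 MB
= 7945.6 × 1,000,000 bytes = 7,945,600,000 bytes
1 MiB = 1,048,576 bytes
7,945,600,000 / 1,048,576 = 7,577.515 MiB

7,577.515 MiB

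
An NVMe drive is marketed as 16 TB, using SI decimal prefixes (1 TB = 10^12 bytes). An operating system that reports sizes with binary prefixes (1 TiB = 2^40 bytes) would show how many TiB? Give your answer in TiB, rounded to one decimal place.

14.6 TiB

16 TB × 1,000,000,000,000 bytes/TB = 16,000,000,000,000 bytes
1 TiB = 1,099,511,627,776 bytes
16,000,000,000,000 / 1,099,511,627,776 = 14.6 TiB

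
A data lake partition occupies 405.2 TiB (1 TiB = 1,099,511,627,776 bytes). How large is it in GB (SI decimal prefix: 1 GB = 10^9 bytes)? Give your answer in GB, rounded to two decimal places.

445,522.11 GB

405.2 TiB = 405.2 × 2^40 bytes = 445,522,111,574,835.2 bytes
1 GB = 10^9 bytes = 1,000,000,000 bytes
445,522,111,574,835.2 / 1,000,000,000 = 445,522.11 GB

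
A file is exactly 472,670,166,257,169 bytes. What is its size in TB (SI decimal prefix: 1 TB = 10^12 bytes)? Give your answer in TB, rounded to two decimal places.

472.67 TB

472,670,166,257,169 bytes given.
1 TB = 1,000,000,000,000 bytes
472,670,166,257,169 / 1,000,000,000,000 = 472.67 TB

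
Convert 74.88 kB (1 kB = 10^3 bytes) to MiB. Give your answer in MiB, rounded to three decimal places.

0.071 MiB

74.88 kB = 74.88 × 10^3 bytes = 74,880 bytes
1 MiB = 2^20 bytes = 1,048,576 bytes
74,880 / 1,048,576 = 0.071 MiB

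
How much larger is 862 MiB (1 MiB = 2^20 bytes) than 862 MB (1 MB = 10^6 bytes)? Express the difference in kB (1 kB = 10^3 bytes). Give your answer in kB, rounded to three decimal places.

41,872.512 kB

862 MiB = 862 × 1,048,576 = 903,872,512 bytes
862 MB = 862 × 1,000,000 = 862,000,000 bytes
difference = 41,872,512 bytes
41,872,512 / 1,000 = 41,872.512 kB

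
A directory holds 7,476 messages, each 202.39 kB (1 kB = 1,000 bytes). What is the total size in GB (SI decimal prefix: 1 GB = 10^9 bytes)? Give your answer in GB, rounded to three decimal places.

1.513 GB

Total = 7,476 × 202.39 kB = 1513067.64 kB
= 1513067.64 × 1,000 bytes = 1,513,067,640 bytes
1 GB = 1,000,000,000 bytes
1,513,067,640 / 1,000,000,000 = 1.513 GB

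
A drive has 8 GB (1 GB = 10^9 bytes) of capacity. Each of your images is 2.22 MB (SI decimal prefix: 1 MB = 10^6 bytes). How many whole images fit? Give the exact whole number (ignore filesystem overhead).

3,603

Capacity: 8 GB = 8,000,000,000 bytes
Per item: 2.22 MB = 2,220,000 bytes
⌊8,000,000,000 / 2,220,000⌋ = 3,603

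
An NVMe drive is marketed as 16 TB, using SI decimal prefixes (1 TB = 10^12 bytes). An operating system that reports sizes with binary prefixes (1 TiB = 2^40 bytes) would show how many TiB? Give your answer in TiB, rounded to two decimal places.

14.55 TiB

16 TB × 1,000,000,000,000 bytes/TB = 16,000,000,000,000 bytes
1 TiB = 2^40 bytes = 1,099,511,627,776 bytes
16,000,000,000,000 / 1,099,511,627,776 = 14.55 TiB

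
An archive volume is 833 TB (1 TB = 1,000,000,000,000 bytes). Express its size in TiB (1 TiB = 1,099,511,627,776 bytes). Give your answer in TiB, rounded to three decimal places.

833 TB = 833 × 10^12 bytes = 833,000,000,000,000 bytes
1 TiB = 2^40 bytes = 1,099,511,627,776 bytes
833,000,000,000,000 / 1,099,511,627,776 = 757.609 TiB

757.609 TiB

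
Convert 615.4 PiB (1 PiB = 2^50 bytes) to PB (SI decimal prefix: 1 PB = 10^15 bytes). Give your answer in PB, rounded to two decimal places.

692.88 PB

615.4 PiB × 1,125,899,906,842,624 bytes/PiB = 692,878,802,670,950,809.6 bytes
1 PB = 10^15 bytes = 1,000,000,000,000,000 bytes
692,878,802,670,950,809.6 / 1,000,000,000,000,000 = 692.88 PB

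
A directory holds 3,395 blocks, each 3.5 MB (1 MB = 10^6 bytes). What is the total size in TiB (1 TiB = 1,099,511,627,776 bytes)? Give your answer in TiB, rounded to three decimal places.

0.011 TiB

Total = 3,395 × 3.5 MB = 11882.5 MB
= 11882.5 × 1,000,000 bytes = 11,882,500,000 bytes
1 TiB = 1,099,511,627,776 bytes
11,882,500,000 / 1,099,511,627,776 = 0.011 TiB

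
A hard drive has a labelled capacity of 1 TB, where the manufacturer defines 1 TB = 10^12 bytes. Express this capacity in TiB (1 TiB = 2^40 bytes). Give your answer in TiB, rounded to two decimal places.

0.91 TiB

1 TB = 1 × 10^12 bytes = 1,000,000,000,000 bytes
1 TiB = 1,099,511,627,776 bytes
1,000,000,000,000 / 1,099,511,627,776 = 0.91 TiB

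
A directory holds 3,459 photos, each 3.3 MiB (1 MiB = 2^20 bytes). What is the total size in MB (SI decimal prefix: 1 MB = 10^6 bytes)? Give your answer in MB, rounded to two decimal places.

Total = 3,459 × 3.3 MiB = 11414.7 MiB
= 11414.7 × 1,048,576 bytes = 11,969,180,467.2 bytes
1 MB = 1,000,000 bytes
11,969,180,467.2 / 1,000,000 = 11,969.18 MB

11,969.18 MB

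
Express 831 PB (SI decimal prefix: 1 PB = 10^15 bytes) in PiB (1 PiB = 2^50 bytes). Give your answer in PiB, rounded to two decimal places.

738.08 PiB

831 PB × 1,000,000,000,000,000 bytes/PB = 831,000,000,000,000,000 bytes
1 PiB = 1,125,899,906,842,624 bytes
831,000,000,000,000,000 / 1,125,899,906,842,624 = 738.08 PiB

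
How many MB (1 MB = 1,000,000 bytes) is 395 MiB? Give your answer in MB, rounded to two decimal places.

414.19 MB

395 MiB = 395 × 2^20 bytes = 414,187,520 bytes
1 MB = 10^6 bytes = 1,000,000 bytes
414,187,520 / 1,000,000 = 414.19 MB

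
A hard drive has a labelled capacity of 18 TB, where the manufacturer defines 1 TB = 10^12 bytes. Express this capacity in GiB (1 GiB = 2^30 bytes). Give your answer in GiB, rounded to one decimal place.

18 TB = 18 × 10^12 bytes = 18,000,000,000,000 bytes
1 GiB = 2^30 bytes = 1,073,741,824 bytes
18,000,000,000,000 / 1,073,741,824 = 16,763.8 GiB

16,763.8 GiB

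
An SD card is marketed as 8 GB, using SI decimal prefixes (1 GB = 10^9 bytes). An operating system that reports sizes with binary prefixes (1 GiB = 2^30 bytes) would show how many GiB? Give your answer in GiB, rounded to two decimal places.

7.45 GiB

8 GB = 8 × 10^9 bytes = 8,000,000,000 bytes
1 GiB = 2^30 bytes = 1,073,741,824 bytes
8,000,000,000 / 1,073,741,824 = 7.45 GiB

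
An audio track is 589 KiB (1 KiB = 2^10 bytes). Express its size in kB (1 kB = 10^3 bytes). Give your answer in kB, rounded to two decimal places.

603.14 kB

589 KiB = 589 × 2^10 bytes = 603,136 bytes
1 kB = 1,000 bytes
603,136 / 1,000 = 603.14 kB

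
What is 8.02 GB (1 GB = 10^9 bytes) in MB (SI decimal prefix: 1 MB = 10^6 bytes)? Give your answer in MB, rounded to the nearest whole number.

8,020 MB

8.02 GB × 1,000,000,000 bytes/GB = 8,020,000,000 bytes
1 MB = 1,000,000 bytes
8,020,000,000 / 1,000,000 = 8,020 MB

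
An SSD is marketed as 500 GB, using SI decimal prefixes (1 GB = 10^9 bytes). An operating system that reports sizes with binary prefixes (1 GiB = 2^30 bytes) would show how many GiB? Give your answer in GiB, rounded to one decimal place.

465.7 GiB

500 GB = 500 × 10^9 bytes = 500,000,000,000 bytes
1 GiB = 2^30 bytes = 1,073,741,824 bytes
500,000,000,000 / 1,073,741,824 = 465.7 GiB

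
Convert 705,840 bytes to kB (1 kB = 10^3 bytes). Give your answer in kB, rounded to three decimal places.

705.840 kB

705,840 bytes given.
1 kB = 10^3 bytes = 1,000 bytes
705,840 / 1,000 = 705.840 kB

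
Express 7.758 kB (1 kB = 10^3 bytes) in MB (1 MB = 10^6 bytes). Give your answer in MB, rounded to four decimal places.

0.0078 MB

7.758 kB = 7.758 × 10^3 bytes = 7,758 bytes
1 MB = 10^6 bytes = 1,000,000 bytes
7,758 / 1,000,000 = 0.0078 MB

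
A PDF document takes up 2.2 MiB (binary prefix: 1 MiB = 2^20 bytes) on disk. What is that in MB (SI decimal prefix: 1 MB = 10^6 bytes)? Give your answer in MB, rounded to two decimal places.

2.31 MB

2.2 MiB × 1,048,576 bytes/MiB = 2,306,867.2 bytes
1 MB = 1,000,000 bytes
2,306,867.2 / 1,000,000 = 2.31 MB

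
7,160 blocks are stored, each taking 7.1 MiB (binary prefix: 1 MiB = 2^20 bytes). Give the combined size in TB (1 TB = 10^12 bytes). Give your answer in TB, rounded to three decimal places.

0.053 TB

Total = 7,160 × 7.1 MiB = 50,836 MiB
= 50,836 × 1,048,576 bytes = 53,305,409,536 bytes
1 TB = 1,000,000,000,000 bytes
53,305,409,536 / 1,000,000,000,000 = 0.053 TB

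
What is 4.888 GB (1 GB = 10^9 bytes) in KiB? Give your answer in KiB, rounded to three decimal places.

4,773,437.500 KiB

4.888 GB = 4.888 × 10^9 bytes = 4,888,000,000 bytes
1 KiB = 1,024 bytes
4,888,000,000 / 1,024 = 4,773,437.500 KiB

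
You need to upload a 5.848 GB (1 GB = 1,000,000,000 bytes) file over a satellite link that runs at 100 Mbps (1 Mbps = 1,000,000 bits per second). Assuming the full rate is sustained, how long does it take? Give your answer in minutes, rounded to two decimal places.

5.848 GB = 5,848,000,000 bytes = 46,784,000,000 bits
100 Mbps = 100,000,000 bits/s
time = 46,784,000,000 / 100,000,000 = 467.840 s
467.840 s / 60 = 7.80 minutes

7.80 minutes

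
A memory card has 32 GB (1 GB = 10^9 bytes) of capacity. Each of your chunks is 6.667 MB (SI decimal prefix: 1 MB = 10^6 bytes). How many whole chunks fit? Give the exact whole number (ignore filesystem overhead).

4,799

Capacity: 32 GB = 32,000,000,000 bytes
Per item: 6.667 MB = 6,667,000 bytes
⌊32,000,000,000 / 6,667,000⌋ = 4,799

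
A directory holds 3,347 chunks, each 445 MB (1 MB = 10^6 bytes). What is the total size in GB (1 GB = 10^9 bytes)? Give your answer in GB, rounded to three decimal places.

1,489.415 GB

Total = 3,347 × 445 MB = 1,489,415 MB
= 1,489,415 × 1,000,000 bytes = 1,489,415,000,000 bytes
1 GB = 1,000,000,000 bytes
1,489,415,000,000 / 1,000,000,000 = 1,489.415 GB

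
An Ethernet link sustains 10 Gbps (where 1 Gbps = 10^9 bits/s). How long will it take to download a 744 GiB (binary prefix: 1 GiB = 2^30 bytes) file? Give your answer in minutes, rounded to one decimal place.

744 GiB = 798,863,917,056 bytes = 6,390,911,336,448 bits
10 Gbps = 10,000,000,000 bits/s
time = 6,390,911,336,448 / 10,000,000,000 = 639.09 s
639.09 s / 60 = 10.7 minutes

10.7 minutes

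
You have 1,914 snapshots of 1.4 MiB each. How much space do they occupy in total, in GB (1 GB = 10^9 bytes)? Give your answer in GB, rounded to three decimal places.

Total = 1,914 × 1.4 MiB = 2679.6 MiB
= 2679.6 × 1,048,576 bytes = 2,809,764,249.6 bytes
1 GB = 1,000,000,000 bytes
2,809,764,249.6 / 1,000,000,000 = 2.810 GB

2.810 GB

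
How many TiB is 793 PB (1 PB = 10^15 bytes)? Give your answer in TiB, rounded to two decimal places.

721,229.30 TiB

793 PB = 793 × 10^15 bytes = 793,000,000,000,000,000 bytes
1 TiB = 2^40 bytes = 1,099,511,627,776 bytes
793,000,000,000,000,000 / 1,099,511,627,776 = 721,229.30 TiB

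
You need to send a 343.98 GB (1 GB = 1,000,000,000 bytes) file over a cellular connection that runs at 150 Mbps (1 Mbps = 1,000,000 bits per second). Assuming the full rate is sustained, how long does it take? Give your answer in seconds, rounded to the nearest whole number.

18,346 seconds

343.98 GB = 343,980,000,000 bytes = 2,751,840,000,000 bits
150 Mbps = 150,000,000 bits/s
time = 2,751,840,000,000 / 150,000,000 = 18,346 s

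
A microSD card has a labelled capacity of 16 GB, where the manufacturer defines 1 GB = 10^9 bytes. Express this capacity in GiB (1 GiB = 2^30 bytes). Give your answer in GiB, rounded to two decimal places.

14.90 GiB

16 GB × 1,000,000,000 bytes/GB = 16,000,000,000 bytes
1 GiB = 1,073,741,824 bytes
16,000,000,000 / 1,073,741,824 = 14.90 GiB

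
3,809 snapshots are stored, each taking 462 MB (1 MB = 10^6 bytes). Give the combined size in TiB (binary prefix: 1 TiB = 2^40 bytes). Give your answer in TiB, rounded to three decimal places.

1.600 TiB

Total = 3,809 × 462 MB = 1,759,758 MB
= 1,759,758 × 1,000,000 bytes = 1,759,758,000,000 bytes
1 TiB = 1,099,511,627,776 bytes
1,759,758,000,000 / 1,099,511,627,776 = 1.600 TiB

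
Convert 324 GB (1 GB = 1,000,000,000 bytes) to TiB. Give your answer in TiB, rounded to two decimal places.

324 GB = 324 × 10^9 bytes = 324,000,000,000 bytes
1 TiB = 1,099,511,627,776 bytes
324,000,000,000 / 1,099,511,627,776 = 0.29 TiB

0.29 TiB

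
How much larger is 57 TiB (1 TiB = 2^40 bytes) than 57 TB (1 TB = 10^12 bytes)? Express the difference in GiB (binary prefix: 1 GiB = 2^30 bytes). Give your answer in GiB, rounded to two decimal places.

5,282.61 GiB

57 TiB = 57 × 1,099,511,627,776 = 62,672,162,783,232 bytes
57 TB = 57 × 1,000,000,000,000 = 57,000,000,000,000 bytes
difference = 5,672,162,783,232 bytes
5,672,162,783,232 / 1,073,741,824 = 5,282.61 GiB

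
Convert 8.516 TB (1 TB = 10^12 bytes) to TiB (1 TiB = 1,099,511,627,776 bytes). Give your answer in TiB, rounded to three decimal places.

8.516 TB × 1,000,000,000,000 bytes/TB = 8,516,000,000,000 bytes
1 TiB = 2^40 bytes = 1,099,511,627,776 bytes
8,516,000,000,000 / 1,099,511,627,776 = 7.745 TiB

7.745 TiB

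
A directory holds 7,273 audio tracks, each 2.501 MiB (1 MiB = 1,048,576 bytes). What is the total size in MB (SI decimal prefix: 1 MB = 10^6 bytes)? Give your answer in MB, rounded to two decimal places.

Total = 7,273 × 2.501 MiB = 18189.773 MiB
= 18189.773 × 1,048,576 bytes = 19,073,359,413.248 bytes
1 MB = 1,000,000 bytes
19,073,359,413.248 / 1,000,000 = 19,073.36 MB

19,073.36 MB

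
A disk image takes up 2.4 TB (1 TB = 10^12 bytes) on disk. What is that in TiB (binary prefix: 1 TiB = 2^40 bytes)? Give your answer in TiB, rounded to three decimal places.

2.4 TB × 1,000,000,000,000 bytes/TB = 2,400,000,000,000 bytes
1 TiB = 2^40 bytes = 1,099,511,627,776 bytes
2,400,000,000,000 / 1,099,511,627,776 = 2.183 TiB

2.183 TiB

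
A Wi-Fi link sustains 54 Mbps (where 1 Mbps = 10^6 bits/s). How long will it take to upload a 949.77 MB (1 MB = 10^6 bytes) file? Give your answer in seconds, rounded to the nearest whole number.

141 seconds

949.77 MB = 949,770,000 bytes = 7,598,160,000 bits
54 Mbps = 54,000,000 bits/s
time = 7,598,160,000 / 54,000,000 = 141 s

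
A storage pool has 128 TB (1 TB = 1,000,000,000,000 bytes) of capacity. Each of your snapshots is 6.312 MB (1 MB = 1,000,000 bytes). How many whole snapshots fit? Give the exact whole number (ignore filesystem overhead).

20,278,833

Capacity: 128 TB = 128,000,000,000,000 bytes
Per item: 6.312 MB = 6,312,000 bytes
⌊128,000,000,000,000 / 6,312,000⌋ = 20,278,833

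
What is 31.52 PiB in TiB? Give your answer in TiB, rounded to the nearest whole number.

32,276 TiB

31.52 PiB × 1,125,899,906,842,624 bytes/PiB = 35,488,365,063,679,508.48 bytes
1 TiB = 1,099,511,627,776 bytes
35,488,365,063,679,508.48 / 1,099,511,627,776 = 32,276 TiB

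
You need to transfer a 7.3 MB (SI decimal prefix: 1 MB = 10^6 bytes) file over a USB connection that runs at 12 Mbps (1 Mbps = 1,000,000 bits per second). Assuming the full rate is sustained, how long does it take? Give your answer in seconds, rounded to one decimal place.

4.9 seconds

7.3 MB = 7,300,000 bytes = 58,400,000 bits
12 Mbps = 12,000,000 bits/s
time = 58,400,000 / 12,000,000 = 4.9 s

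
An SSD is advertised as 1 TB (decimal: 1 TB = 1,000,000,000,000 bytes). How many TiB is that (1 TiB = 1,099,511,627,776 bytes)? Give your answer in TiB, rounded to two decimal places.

0.91 TiB

1 TB = 1 × 10^12 bytes = 1,000,000,000,000 bytes
1 TiB = 1,099,511,627,776 bytes
1,000,000,000,000 / 1,099,511,627,776 = 0.91 TiB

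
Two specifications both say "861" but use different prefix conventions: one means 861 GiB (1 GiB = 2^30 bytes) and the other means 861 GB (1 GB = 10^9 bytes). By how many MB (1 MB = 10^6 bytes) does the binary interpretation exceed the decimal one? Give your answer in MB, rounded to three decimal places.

63,491.710 MB

861 GiB = 861 × 1,073,741,824 = 924,491,710,464 bytes
861 GB = 861 × 1,000,000,000 = 861,000,000,000 bytes
difference = 63,491,710,464 bytes
63,491,710,464 / 1,000,000 = 63,491.710 MB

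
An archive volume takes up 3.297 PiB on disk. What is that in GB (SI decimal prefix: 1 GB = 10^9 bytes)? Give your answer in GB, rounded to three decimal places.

3,712,091.993 GB

3.297 PiB = 3.297 × 2^50 bytes = 3,712,091,992,860,131.328 bytes
1 GB = 1,000,000,000 bytes
3,712,091,992,860,131.328 / 1,000,000,000 = 3,712,091.993 GB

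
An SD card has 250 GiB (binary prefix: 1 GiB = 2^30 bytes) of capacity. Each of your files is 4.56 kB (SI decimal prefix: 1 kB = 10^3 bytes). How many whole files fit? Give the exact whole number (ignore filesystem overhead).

Capacity: 250 GiB = 268,435,456,000 bytes
Per item: 4.56 kB = 4,560 bytes
⌊268,435,456,000 / 4,560⌋ = 58,867,424

58,867,424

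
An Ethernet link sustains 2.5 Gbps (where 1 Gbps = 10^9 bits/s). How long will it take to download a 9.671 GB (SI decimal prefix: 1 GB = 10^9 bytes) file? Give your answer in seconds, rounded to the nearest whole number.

9.671 GB = 9,671,000,000 bytes = 77,368,000,000 bits
2.5 Gbps = 2,500,000,000 bits/s
time = 77,368,000,000 / 2,500,000,000 = 31 s

31 seconds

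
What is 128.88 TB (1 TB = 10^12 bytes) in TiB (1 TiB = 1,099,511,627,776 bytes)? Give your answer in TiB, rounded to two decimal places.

117.22 TiB

128.88 TB = 128.88 × 10^12 bytes = 128,880,000,000,000 bytes
1 TiB = 1,099,511,627,776 bytes
128,880,000,000,000 / 1,099,511,627,776 = 117.22 TiB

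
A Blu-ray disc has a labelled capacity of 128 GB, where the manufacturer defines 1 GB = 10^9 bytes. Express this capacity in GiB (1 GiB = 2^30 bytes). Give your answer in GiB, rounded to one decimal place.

128 GB × 1,000,000,000 bytes/GB = 128,000,000,000 bytes
1 GiB = 2^30 bytes = 1,073,741,824 bytes
128,000,000,000 / 1,073,741,824 = 119.2 GiB

119.2 GiB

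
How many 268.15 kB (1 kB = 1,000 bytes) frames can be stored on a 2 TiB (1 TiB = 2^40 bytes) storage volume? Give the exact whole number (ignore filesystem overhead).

Capacity: 2 TiB = 2,199,023,255,552 bytes
Per item: 268.15 kB = 268,150 bytes
⌊2,199,023,255,552 / 268,150⌋ = 8,200,720

8,200,720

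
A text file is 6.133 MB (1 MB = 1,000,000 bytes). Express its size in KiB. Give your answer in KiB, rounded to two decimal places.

5,989.26 KiB

6.133 MB = 6.133 × 10^6 bytes = 6,133,000 bytes
1 KiB = 1,024 bytes
6,133,000 / 1,024 = 5,989.26 KiB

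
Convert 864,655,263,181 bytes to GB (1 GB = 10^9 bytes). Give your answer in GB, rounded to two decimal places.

864.66 GB

864,655,263,181 bytes given.
1 GB = 1,000,000,000 bytes
864,655,263,181 / 1,000,000,000 = 864.66 GB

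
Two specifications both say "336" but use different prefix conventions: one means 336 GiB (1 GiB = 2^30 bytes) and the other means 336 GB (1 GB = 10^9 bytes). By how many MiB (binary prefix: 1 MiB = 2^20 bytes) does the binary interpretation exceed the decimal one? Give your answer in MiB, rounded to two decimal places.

336 GiB = 336 × 1,073,741,824 = 360,777,252,864 bytes
336 GB = 336 × 1,000,000,000 = 336,000,000,000 bytes
difference = 24,777,252,864 bytes
24,777,252,864 / 1,048,576 = 23,629.43 MiB

23,629.43 MiB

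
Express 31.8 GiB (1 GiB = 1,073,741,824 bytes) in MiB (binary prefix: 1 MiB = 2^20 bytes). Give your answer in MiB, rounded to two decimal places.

31.8 GiB = 31.8 × 2^30 bytes = 34,144,990,003.2 bytes
1 MiB = 2^20 bytes = 1,048,576 bytes
34,144,990,003.2 / 1,048,576 = 32,563.20 MiB

32,563.20 MiB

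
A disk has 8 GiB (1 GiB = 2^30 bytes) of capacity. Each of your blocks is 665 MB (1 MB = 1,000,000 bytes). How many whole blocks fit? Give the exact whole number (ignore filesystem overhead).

12

Capacity: 8 GiB = 8,589,934,592 bytes
Per item: 665 MB = 665,000,000 bytes
⌊8,589,934,592 / 665,000,000⌋ = 12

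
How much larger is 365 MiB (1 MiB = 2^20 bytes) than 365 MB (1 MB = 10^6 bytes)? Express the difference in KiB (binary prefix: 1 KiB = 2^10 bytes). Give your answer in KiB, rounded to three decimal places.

365 MiB = 365 × 1,048,576 = 382,730,240 bytes
365 MB = 365 × 1,000,000 = 365,000,000 bytes
difference = 17,730,240 bytes
17,730,240 / 1,024 = 17,314.688 KiB

17,314.688 KiB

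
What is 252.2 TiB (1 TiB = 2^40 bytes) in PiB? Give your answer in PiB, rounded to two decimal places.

0.25 PiB

252.2 TiB = 252.2 × 2^40 bytes = 277,296,832,525,107.2 bytes
1 PiB = 1,125,899,906,842,624 bytes
277,296,832,525,107.2 / 1,125,899,906,842,624 = 0.25 PiB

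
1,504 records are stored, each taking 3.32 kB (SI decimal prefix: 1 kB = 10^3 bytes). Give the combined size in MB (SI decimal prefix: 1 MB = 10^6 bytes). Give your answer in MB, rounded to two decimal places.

4.99 MB

Total = 1,504 × 3.32 kB = 4993.28 kB
= 4993.28 × 1,000 bytes = 4,993,280 bytes
1 MB = 1,000,000 bytes
4,993,280 / 1,000,000 = 4.99 MB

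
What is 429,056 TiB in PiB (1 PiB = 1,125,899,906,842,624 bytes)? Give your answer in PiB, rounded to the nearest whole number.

419 PiB

429,056 TiB = 429,056 × 2^40 bytes = 471,752,060,967,059,456 bytes
1 PiB = 2^50 bytes = 1,125,899,906,842,624 bytes
471,752,060,967,059,456 / 1,125,899,906,842,624 = 419 PiB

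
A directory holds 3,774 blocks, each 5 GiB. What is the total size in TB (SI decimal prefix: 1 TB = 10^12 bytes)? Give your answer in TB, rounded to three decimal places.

Total = 3,774 × 5 GiB = 18,870 GiB
= 18,870 × 1,073,741,824 bytes = 20,261,508,218,880 bytes
1 TB = 1,000,000,000,000 bytes
20,261,508,218,880 / 1,000,000,000,000 = 20.262 TB

20.262 TB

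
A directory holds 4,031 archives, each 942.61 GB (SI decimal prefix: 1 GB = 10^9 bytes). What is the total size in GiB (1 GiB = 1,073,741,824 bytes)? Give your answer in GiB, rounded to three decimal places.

Total = 4,031 × 942.61 GB = 3799660.91 GB
= 3799660.91 × 1,000,000,000 bytes = 3,799,660,910,000,000 bytes
1 GiB = 1,073,741,824 bytes
3,799,660,910,000,000 / 1,073,741,824 = 3,538,709.981 GiB

3,538,709.981 GiB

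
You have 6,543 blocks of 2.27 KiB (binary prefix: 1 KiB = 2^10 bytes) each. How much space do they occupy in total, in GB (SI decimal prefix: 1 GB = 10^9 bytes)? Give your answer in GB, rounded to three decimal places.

Total = 6,543 × 2.27 KiB = 14852.61 KiB
= 14852.61 × 1,024 bytes = 15,209,072.64 bytes
1 GB = 1,000,000,000 bytes
15,209,072.64 / 1,000,000,000 = 0.015 GB

0.015 GB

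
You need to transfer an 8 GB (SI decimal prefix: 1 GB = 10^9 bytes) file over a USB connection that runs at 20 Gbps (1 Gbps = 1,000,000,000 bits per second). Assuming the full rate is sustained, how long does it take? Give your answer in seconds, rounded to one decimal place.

3.2 seconds

8 GB = 8,000,000,000 bytes = 64,000,000,000 bits
20 Gbps = 20,000,000,000 bits/s
time = 64,000,000,000 / 20,000,000,000 = 3.2 s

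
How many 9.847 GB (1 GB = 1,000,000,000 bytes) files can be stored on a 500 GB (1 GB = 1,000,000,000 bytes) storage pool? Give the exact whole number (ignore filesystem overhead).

Capacity: 500 GB = 500,000,000,000 bytes
Per item: 9.847 GB = 9,847,000,000 bytes
⌊500,000,000,000 / 9,847,000,000⌋ = 50

50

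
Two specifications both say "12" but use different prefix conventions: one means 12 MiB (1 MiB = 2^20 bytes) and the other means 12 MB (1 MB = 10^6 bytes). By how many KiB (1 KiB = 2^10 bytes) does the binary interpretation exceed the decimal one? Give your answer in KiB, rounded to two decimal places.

12 MiB = 12 × 1,048,576 = 12,582,912 bytes
12 MB = 12 × 1,000,000 = 12,000,000 bytes
difference = 582,912 bytes
582,912 / 1,024 = 569.25 KiB

569.25 KiB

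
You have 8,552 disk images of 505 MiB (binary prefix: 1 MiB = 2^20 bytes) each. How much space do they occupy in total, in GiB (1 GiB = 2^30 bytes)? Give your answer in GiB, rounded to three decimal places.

Total = 8,552 × 505 MiB = 4,318,760 MiB
= 4,318,760 × 1,048,576 bytes = 4,528,548,085,760 bytes
1 GiB = 1,073,741,824 bytes
4,528,548,085,760 / 1,073,741,824 = 4,217.539 GiB

4,217.539 GiB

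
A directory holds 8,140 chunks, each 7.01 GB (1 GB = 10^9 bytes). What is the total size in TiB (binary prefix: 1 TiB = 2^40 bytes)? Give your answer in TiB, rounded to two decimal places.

51.90 TiB

Total = 8,140 × 7.01 GB = 57061.4 GB
= 57061.4 × 1,000,000,000 bytes = 57,061,400,000,000 bytes
1 TiB = 1,099,511,627,776 bytes
57,061,400,000,000 / 1,099,511,627,776 = 51.90 TiB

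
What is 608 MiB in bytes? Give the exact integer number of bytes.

637,534,208 bytes

608 × 1,048,576 = 637,534,208 bytes  (1 MiB = 2^20 bytes)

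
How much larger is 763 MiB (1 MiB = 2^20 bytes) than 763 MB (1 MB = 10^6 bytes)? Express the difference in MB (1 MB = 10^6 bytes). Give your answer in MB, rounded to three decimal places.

763 MiB = 763 × 1,048,576 = 800,063,488 bytes
763 MB = 763 × 1,000,000 = 763,000,000 bytes
difference = 37,063,488 bytes
37,063,488 / 1,000,000 = 37.063 MB

37.063 MB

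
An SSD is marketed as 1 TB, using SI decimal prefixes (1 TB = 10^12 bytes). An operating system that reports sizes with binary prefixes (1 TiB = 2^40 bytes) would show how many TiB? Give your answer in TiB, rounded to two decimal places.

1 TB = 1 × 10^12 bytes = 1,000,000,000,000 bytes
1 TiB = 1,099,511,627,776 bytes
1,000,000,000,000 / 1,099,511,627,776 = 0.91 TiB

0.91 TiB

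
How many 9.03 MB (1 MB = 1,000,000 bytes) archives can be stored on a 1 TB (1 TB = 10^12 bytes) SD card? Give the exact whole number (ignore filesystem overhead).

110,741

Capacity: 1 TB = 1,000,000,000,000 bytes
Per item: 9.03 MB = 9,030,000 bytes
⌊1,000,000,000,000 / 9,030,000⌋ = 110,741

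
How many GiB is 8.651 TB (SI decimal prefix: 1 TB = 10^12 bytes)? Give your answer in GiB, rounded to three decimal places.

8.651 TB × 1,000,000,000,000 bytes/TB = 8,651,000,000,000 bytes
1 GiB = 2^30 bytes = 1,073,741,824 bytes
8,651,000,000,000 / 1,073,741,824 = 8,056.872 GiB

8,056.872 GiB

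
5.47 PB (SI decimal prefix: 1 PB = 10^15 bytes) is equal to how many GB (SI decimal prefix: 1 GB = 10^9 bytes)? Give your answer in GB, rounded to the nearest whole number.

5,470,000 GB

5.47 PB × 1,000,000,000,000,000 bytes/PB = 5,470,000,000,000,000 bytes
1 GB = 1,000,000,000 bytes
5,470,000,000,000,000 / 1,000,000,000 = 5,470,000 GB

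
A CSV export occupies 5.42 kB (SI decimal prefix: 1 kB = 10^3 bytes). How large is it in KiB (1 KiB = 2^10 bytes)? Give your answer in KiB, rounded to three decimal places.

5.42 kB × 1,000 bytes/kB = 5,420 bytes
1 KiB = 1,024 bytes
5,420 / 1,024 = 5.293 KiB

5.293 KiB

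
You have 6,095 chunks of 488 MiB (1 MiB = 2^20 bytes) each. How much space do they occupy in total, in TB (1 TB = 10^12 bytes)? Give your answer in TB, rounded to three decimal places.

3.119 TB

Total = 6,095 × 488 MiB = 2,974,360 MiB
= 2,974,360 × 1,048,576 bytes = 3,118,842,511,360 bytes
1 TB = 1,000,000,000,000 bytes
3,118,842,511,360 / 1,000,000,000,000 = 3.119 TB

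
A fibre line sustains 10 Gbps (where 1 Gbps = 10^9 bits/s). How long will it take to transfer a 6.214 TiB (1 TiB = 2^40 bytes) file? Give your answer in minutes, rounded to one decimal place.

6.214 TiB = 6,832,365,255,000.064 bytes = 54,658,922,040,000.512 bits
10 Gbps = 10,000,000,000 bits/s
time = 54,658,922,040,000.512 / 10,000,000,000 = 5,465.89 s
5,465.89 s / 60 = 91.1 minutes

91.1 minutes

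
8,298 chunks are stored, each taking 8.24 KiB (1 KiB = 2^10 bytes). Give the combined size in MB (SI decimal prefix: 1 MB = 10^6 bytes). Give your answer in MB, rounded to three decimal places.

70.017 MB

Total = 8,298 × 8.24 KiB = 68375.52 KiB
= 68375.52 × 1,024 bytes = 70,016,532.48 bytes
1 MB = 1,000,000 bytes
70,016,532.48 / 1,000,000 = 70.017 MB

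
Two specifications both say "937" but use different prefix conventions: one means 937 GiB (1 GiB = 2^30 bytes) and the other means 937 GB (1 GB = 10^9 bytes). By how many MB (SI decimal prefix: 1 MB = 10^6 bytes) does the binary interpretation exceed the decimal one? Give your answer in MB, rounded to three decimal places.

937 GiB = 937 × 1,073,741,824 = 1,006,096,089,088 bytes
937 GB = 937 × 1,000,000,000 = 937,000,000,000 bytes
difference = 69,096,089,088 bytes
69,096,089,088 / 1,000,000 = 69,096.089 MB

69,096.089 MB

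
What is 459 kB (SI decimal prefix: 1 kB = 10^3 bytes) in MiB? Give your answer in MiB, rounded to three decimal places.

0.438 MiB

459 kB = 459 × 10^3 bytes = 459,000 bytes
1 MiB = 1,048,576 bytes
459,000 / 1,048,576 = 0.438 MiB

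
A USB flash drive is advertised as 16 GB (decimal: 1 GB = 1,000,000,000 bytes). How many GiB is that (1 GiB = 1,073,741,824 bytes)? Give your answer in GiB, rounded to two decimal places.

14.90 GiB

16 GB = 16 × 10^9 bytes = 16,000,000,000 bytes
1 GiB = 1,073,741,824 bytes
16,000,000,000 / 1,073,741,824 = 14.90 GiB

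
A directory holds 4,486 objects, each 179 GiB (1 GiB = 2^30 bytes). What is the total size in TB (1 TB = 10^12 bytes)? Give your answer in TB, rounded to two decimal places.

862.21 TB

Total = 4,486 × 179 GiB = 802,994 GiB
= 802,994 × 1,073,741,824 bytes = 862,208,242,221,056 bytes
1 TB = 1,000,000,000,000 bytes
862,208,242,221,056 / 1,000,000,000,000 = 862.21 TB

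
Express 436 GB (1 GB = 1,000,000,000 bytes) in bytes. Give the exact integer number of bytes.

436 × 1,000,000,000 = 436,000,000,000 bytes  (1 GB = 10^9 bytes)

436,000,000,000 bytes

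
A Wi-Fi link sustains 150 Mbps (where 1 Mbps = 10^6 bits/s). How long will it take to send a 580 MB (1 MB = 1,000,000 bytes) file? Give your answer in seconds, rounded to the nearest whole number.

31 seconds

580 MB = 580,000,000 bytes = 4,640,000,000 bits
150 Mbps = 150,000,000 bits/s
time = 4,640,000,000 / 150,000,000 = 31 s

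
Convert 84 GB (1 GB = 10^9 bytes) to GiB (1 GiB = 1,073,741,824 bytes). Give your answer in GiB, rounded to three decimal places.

78.231 GiB

84 GB = 84 × 10^9 bytes = 84,000,000,000 bytes
1 GiB = 2^30 bytes = 1,073,741,824 bytes
84,000,000,000 / 1,073,741,824 = 78.231 GiB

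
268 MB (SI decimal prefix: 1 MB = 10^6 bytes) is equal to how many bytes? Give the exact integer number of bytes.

268,000,000 bytes

268 × 1,000,000 = 268,000,000 bytes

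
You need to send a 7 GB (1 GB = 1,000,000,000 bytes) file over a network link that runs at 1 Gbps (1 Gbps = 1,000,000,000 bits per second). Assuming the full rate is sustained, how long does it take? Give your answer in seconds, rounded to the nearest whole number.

56 seconds

7 GB = 7,000,000,000 bytes = 56,000,000,000 bits
1 Gbps = 1,000,000,000 bits/s
time = 56,000,000,000 / 1,000,000,000 = 56 s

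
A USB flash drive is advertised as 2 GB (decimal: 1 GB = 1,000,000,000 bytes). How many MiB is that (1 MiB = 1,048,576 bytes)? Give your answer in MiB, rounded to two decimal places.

1,907.35 MiB

2 GB × 1,000,000,000 bytes/GB = 2,000,000,000 bytes
1 MiB = 2^20 bytes = 1,048,576 bytes
2,000,000,000 / 1,048,576 = 1,907.35 MiB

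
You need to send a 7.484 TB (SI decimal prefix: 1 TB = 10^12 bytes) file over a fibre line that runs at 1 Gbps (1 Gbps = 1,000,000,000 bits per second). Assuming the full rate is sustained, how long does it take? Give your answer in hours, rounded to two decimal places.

7.484 TB = 7,484,000,000,000 bytes = 59,872,000,000,000 bits
1 Gbps = 1,000,000,000 bits/s
time = 59,872,000,000,000 / 1,000,000,000 = 59,872.0000 s
59,872.0000 s / 3600 = 16.63 hours

16.63 hours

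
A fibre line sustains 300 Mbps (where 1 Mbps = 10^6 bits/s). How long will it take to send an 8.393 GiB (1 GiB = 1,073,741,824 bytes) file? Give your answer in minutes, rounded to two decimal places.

4.01 minutes

8.393 GiB = 9,011,915,128.832 bytes = 72,095,321,030.656 bits
300 Mbps = 300,000,000 bits/s
time = 72,095,321,030.656 / 300,000,000 = 240.318 s
240.318 s / 60 = 4.01 minutes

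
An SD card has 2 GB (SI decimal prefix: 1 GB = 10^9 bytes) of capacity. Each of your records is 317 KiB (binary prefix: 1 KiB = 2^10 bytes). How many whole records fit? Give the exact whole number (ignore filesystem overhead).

Capacity: 2 GB = 2,000,000,000 bytes
Per item: 317 KiB = 324,608 bytes
⌊2,000,000,000 / 324,608⌋ = 6,161

6,161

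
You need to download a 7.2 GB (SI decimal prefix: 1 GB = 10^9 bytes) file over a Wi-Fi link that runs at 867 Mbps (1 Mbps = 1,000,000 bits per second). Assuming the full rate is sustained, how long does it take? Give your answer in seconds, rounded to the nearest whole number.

7.2 GB = 7,200,000,000 bytes = 57,600,000,000 bits
867 Mbps = 867,000,000 bits/s
time = 57,600,000,000 / 867,000,000 = 66 s

66 seconds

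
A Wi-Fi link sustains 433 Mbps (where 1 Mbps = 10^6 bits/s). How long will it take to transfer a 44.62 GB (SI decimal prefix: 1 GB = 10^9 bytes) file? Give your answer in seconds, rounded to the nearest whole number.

44.62 GB = 44,620,000,000 bytes = 356,960,000,000 bits
433 Mbps = 433,000,000 bits/s
time = 356,960,000,000 / 433,000,000 = 824 s

824 seconds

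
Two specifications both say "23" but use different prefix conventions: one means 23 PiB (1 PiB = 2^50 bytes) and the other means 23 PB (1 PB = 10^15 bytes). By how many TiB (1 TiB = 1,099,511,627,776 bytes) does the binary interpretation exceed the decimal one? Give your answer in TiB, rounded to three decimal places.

2,633.622 TiB

23 PiB = 23 × 1,125,899,906,842,624 = 25,895,697,857,380,352 bytes
23 PB = 23 × 1,000,000,000,000,000 = 23,000,000,000,000,000 bytes
difference = 2,895,697,857,380,352 bytes
2,895,697,857,380,352 / 1,099,511,627,776 = 2,633.622 TiB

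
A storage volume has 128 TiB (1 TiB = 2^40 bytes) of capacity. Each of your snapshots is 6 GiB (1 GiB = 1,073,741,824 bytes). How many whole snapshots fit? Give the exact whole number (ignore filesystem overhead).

Capacity: 128 TiB = 140,737,488,355,328 bytes
Per item: 6 GiB = 6,442,450,944 bytes
⌊140,737,488,355,328 / 6,442,450,944⌋ = 21,845

21,845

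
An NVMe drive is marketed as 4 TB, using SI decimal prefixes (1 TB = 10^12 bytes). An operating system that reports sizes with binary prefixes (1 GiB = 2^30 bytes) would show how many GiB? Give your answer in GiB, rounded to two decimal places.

3,725.29 GiB

4 TB = 4 × 10^12 bytes = 4,000,000,000,000 bytes
1 GiB = 2^30 bytes = 1,073,741,824 bytes
4,000,000,000,000 / 1,073,741,824 = 3,725.29 GiB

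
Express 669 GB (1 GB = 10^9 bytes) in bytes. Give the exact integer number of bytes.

669,000,000,000 bytes

669 × 1,000,000,000 = 669,000,000,000 bytes  (1 GB = 10^9 bytes)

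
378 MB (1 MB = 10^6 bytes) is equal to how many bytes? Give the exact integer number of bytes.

378 × 1,000,000 = 378,000,000 bytes  (1 MB = 10^6 bytes)

378,000,000 bytes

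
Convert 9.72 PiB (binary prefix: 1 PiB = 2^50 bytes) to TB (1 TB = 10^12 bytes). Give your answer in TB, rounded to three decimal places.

9.72 PiB × 1,125,899,906,842,624 bytes/PiB = 10,943,747,094,510,305.28 bytes
1 TB = 1,000,000,000,000 bytes
10,943,747,094,510,305.28 / 1,000,000,000,000 = 10,943.747 TB

10,943.747 TB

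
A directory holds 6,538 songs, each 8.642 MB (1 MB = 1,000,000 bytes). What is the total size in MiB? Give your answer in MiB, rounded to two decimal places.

53,883.93 MiB

Total = 6,538 × 8.642 MB = 56501.396 MB
= 56501.396 × 1,000,000 bytes = 56,501,396,000 bytes
1 MiB = 1,048,576 bytes
56,501,396,000 / 1,048,576 = 53,883.93 MiB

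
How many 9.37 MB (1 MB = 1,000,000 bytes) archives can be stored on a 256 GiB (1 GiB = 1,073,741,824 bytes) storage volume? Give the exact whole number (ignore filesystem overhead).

Capacity: 256 GiB = 274,877,906,944 bytes
Per item: 9.37 MB = 9,370,000 bytes
⌊274,877,906,944 / 9,370,000⌋ = 29,335

29,335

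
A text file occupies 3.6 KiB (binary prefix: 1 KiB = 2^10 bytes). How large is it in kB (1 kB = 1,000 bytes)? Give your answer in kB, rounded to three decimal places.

3.6 KiB × 1,024 bytes/KiB = 3,686.4 bytes
1 kB = 1,000 bytes
3,686.4 / 1,000 = 3.686 kB

3.686 kB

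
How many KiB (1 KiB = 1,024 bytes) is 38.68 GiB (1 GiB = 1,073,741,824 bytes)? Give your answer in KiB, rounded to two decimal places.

40,558,919.68 KiB

38.68 GiB × 1,073,741,824 bytes/GiB = 41,532,333,752.32 bytes
1 KiB = 2^10 bytes = 1,024 bytes
41,532,333,752.32 / 1,024 = 40,558,919.68 KiB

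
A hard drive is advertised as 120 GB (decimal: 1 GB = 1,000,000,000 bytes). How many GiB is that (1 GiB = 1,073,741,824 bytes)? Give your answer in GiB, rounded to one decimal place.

111.8 GiB

120 GB × 1,000,000,000 bytes/GB = 120,000,000,000 bytes
1 GiB = 2^30 bytes = 1,073,741,824 bytes
120,000,000,000 / 1,073,741,824 = 111.8 GiB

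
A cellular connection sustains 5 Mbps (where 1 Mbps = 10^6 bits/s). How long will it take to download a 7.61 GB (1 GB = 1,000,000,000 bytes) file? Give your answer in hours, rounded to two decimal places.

3.38 hours

7.61 GB = 7,610,000,000 bytes = 60,880,000,000 bits
5 Mbps = 5,000,000 bits/s
time = 60,880,000,000 / 5,000,000 = 12,176.0000 s
12,176.0000 s / 3600 = 3.38 hours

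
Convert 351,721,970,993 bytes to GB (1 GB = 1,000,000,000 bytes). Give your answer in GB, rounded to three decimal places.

351,721,970,993 bytes given.
1 GB = 1,000,000,000 bytes
351,721,970,993 / 1,000,000,000 = 351.722 GB

351.722 GB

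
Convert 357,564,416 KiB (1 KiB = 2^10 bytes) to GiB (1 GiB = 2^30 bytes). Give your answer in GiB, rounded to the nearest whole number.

357,564,416 KiB = 357,564,416 × 2^10 bytes = 366,145,961,984 bytes
1 GiB = 1,073,741,824 bytes
366,145,961,984 / 1,073,741,824 = 341 GiB

341 GiB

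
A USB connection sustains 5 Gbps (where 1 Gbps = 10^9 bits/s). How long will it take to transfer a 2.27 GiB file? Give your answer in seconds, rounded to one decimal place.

3.9 seconds

2.27 GiB = 2,437,393,940.48 bytes = 19,499,151,523.84 bits
5 Gbps = 5,000,000,000 bits/s
time = 19,499,151,523.84 / 5,000,000,000 = 3.9 s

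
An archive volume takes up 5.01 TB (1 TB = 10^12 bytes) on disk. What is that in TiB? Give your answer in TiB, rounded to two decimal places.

5.01 TB = 5.01 × 10^12 bytes = 5,010,000,000,000 bytes
1 TiB = 2^40 bytes = 1,099,511,627,776 bytes
5,010,000,000,000 / 1,099,511,627,776 = 4.56 TiB

4.56 TiB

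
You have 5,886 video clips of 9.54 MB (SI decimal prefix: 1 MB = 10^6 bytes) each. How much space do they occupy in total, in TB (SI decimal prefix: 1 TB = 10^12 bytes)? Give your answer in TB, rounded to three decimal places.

0.056 TB

Total = 5,886 × 9.54 MB = 56152.44 MB
= 56152.44 × 1,000,000 bytes = 56,152,440,000 bytes
1 TB = 1,000,000,000,000 bytes
56,152,440,000 / 1,000,000,000,000 = 0.056 TB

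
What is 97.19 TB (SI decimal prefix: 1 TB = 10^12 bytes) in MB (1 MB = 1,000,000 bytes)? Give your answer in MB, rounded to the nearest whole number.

97.19 TB = 97.19 × 10^12 bytes = 97,190,000,000,000 bytes
1 MB = 10^6 bytes = 1,000,000 bytes
97,190,000,000,000 / 1,000,000 = 97,190,000 MB

97,190,000 MB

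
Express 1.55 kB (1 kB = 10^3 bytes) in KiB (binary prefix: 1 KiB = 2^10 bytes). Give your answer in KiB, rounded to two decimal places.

1.55 kB × 1,000 bytes/kB = 1,550 bytes
1 KiB = 1,024 bytes
1,550 / 1,024 = 1.51 KiB

1.51 KiB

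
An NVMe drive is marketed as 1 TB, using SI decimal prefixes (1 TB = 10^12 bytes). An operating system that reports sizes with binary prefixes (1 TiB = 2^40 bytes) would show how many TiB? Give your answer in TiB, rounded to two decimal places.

1 TB × 1,000,000,000,000 bytes/TB = 1,000,000,000,000 bytes
1 TiB = 1,099,511,627,776 bytes
1,000,000,000,000 / 1,099,511,627,776 = 0.91 TiB

0.91 TiB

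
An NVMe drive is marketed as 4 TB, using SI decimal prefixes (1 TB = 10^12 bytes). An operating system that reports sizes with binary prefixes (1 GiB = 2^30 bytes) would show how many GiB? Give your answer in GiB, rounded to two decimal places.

3,725.29 GiB

4 TB = 4 × 10^12 bytes = 4,000,000,000,000 bytes
1 GiB = 1,073,741,824 bytes
4,000,000,000,000 / 1,073,741,824 = 3,725.29 GiB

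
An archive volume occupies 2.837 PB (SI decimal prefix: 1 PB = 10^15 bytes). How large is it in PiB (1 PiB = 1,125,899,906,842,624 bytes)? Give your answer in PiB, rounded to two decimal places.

2.52 PiB

2.837 PB × 1,000,000,000,000,000 bytes/PB = 2,837,000,000,000,000 bytes
1 PiB = 1,125,899,906,842,624 bytes
2,837,000,000,000,000 / 1,125,899,906,842,624 = 2.52 PiB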